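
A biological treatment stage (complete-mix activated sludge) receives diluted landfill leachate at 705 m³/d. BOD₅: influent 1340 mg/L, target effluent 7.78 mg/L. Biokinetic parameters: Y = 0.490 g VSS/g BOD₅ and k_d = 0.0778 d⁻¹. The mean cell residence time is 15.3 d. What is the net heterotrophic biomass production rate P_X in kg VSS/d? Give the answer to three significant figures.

P_X ≈ 210 kg VSS/d

Y_obs = Y / (1 + k_d θ_c) = 0.490 / (1 + 0.0778 × 15.3) = 0.490 / 2.190 = 0.2237.
Q·(S₀ − S) = 705 × (1340 − 7.78) × 10⁻³ = 939.2 kg/d removed.
Net biomass production P_X = Y_obs × Q·(S₀ − S) = 0.2237 × 939.2 = 210.1 kg VSS/d.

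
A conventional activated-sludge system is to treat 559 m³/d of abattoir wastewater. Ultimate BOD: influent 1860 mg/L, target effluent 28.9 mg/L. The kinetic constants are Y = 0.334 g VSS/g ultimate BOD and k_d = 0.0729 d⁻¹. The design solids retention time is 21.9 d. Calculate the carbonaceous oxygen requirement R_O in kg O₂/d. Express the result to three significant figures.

Y_obs = Y / (1 + k_d θ_c) = 0.334 / (1 + 0.0729 × 21.9) = 0.334 / 2.597 = 0.1286.
Substrate removed = Q·(S₀ − S) = 559 m³/d × (1860 − 28.9) g/m³ = 1.02×10^6 g/d = 1024 kg/d.
P_X = Y_obs·Q·(S₀ − S) = 0.1286 × 1024 = 131.7 kg VSS/d.
Carbonaceous O₂ demand = substrate oxidised − cell-mass equivalent = 1024 − 1.42 × 131.7 = 836.6 kg O₂/d.

R_O ≈ 837 kg O₂/d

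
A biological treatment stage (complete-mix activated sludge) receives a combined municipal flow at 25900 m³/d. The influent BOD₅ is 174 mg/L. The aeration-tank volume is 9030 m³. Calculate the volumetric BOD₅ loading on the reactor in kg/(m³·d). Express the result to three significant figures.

Volumetric loading L_v = Q·S₀ / V = 25900 × 174 g/m³ / 9030 m³ = 499.1 g/(m³·d) = 0.4991 kg BOD₅/(m³·d).

L_v ≈ 0.499 kg BOD₅/(m³·d)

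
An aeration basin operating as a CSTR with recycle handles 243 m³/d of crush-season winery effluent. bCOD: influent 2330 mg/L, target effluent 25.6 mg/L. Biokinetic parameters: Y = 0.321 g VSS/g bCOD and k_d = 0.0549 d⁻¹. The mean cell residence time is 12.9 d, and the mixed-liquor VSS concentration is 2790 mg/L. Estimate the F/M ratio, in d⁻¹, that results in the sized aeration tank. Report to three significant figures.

F/M ≈ 0.417 d⁻¹

Steady-state biomass mass balance: V·X·(1 + k_d·θ_c) = Y·Q·(S₀ − S)·θ_c, so V = 0.321 × 243 × (2330 − 25.6) × 12.9 / [2790 × (1 + 0.0549 × 12.9)] = 2.32×10^6 / 4766 = 486.5 m³.
Food-to-microorganism ratio F/M = Q S₀ / (V X) = 243 × 2330 / (486.5 × 2790) = 0.4171 d⁻¹.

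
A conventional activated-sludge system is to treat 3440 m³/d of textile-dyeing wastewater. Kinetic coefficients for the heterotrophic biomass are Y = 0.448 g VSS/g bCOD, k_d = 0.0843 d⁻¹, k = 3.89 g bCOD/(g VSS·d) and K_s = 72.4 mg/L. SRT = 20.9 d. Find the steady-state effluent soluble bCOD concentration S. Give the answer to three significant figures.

For a completely mixed reactor with recycle the Lawrence–McCarty relation gives S = K_s·(1 + k_d·θ_c) / [θ_c·(Y·k − k_d) − 1] = 72.4 × (1 + 0.0843 × 20.9) / [20.9 × (0.448 × 3.89 − 0.0843) − 1] = 200.0 / 33.66 = 5.940 mg/L.

S ≈ 5.94 mg/L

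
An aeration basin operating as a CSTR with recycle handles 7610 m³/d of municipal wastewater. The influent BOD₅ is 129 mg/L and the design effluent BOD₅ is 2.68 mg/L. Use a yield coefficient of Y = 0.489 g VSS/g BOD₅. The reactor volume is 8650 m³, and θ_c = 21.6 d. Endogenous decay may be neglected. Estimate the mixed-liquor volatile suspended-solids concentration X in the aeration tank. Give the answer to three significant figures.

X = Y·Q·ΔS·θ_c / V = 0.489 × 7610 × (129 − 2.68) × 21.6 / 8650 = 1174 mg/L.

X ≈ 1170 mg/L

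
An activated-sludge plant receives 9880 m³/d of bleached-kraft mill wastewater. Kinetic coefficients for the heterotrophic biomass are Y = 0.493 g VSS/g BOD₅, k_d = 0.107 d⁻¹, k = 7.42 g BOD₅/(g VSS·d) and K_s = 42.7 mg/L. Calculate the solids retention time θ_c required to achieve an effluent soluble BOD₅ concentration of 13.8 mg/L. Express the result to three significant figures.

At the target effluent, Y k S/(K_s+S) = 0.493×7.42×13.8/56.50 = 0.8935 d⁻¹.
Then 1/θ_c = μ − k_d = 0.8935 − 0.107 = 0.7865 d⁻¹, giving θ_c = 1.271 d.

θ_c ≈ 1.27 d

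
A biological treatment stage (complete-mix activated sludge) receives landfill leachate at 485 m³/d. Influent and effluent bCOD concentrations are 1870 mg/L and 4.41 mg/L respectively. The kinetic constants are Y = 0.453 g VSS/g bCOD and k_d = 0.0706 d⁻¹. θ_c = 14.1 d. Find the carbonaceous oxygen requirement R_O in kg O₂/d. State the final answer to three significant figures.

Observed yield with endogenous decay: Y_obs = Y / (1 + k_d·θ_c) = 0.453 / (1 + 0.0706 × 14.1) = 0.453 / 1.995 = 0.2270 g VSS/g bCOD.
ΔS = 1870 − 4.41 = 1866 mg/L, so the substrate removal rate is 485 × 1866/1000 = 904.8 kg bCOD/d.
Biomass synthesised: P_X = Y_obs × 904.8 = 205.4 kg VSS/d.
R_O = Q·(S₀ − S) − 1.42·P_X = 904.8 − 1.42 × 205.4 = 613.1 kg O₂/d.

R_O ≈ 613 kg O₂/d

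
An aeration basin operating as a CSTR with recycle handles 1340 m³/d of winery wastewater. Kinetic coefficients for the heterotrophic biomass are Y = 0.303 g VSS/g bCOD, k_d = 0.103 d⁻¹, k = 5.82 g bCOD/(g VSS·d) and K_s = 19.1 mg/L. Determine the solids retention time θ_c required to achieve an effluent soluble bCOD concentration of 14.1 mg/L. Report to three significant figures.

Specific growth rate at S = 14.1 mg/L: μ = YkS/(K_s+S) = 0.303·5.82·14.1/(19.1+14.1) = 0.7489 d⁻¹.
Then 1/θ_c = μ − k_d = 0.7489 − 0.103 = 0.6459 d⁻¹, giving θ_c = 1.548 d.

θ_c ≈ 1.55 d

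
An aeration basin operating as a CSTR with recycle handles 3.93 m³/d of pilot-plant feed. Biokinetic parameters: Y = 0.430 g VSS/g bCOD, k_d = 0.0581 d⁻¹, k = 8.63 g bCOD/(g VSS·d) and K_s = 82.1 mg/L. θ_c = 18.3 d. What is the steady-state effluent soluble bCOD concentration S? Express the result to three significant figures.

For a completely mixed reactor with recycle the Lawrence–McCarty relation gives S = K_s·(1 + k_d·θ_c) / [θ_c·(Y·k − k_d) − 1] = 82.1 × (1 + 0.0581 × 18.3) / [18.3 × (0.430 × 8.63 − 0.0581) − 1] = 169.4 / 65.85 = 2.573 mg/L.

S ≈ 2.57 mg/L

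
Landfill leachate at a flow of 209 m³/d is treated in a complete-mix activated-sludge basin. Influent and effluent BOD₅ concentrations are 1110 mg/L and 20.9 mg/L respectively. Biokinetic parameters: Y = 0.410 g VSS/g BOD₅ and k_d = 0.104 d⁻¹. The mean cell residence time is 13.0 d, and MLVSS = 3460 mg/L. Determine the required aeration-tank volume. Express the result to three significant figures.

V ≈ 149 m³

Rearranging the biomass balance for a CMAS with decay, V = Y·Q·ΔS·θ_c / [X·(1+k_d θ_c)] = 0.410 × 209 × (1110 − 20.9) × 13.0 / [3460 × (1 + 0.104 × 13.0)] = 1.21×10^6 / 8138 = 149.1 m³.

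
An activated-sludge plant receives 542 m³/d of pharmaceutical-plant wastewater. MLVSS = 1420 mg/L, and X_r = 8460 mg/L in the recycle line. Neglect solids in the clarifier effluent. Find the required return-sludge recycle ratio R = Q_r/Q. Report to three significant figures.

Mass balance around the secondary clarifier (neglecting effluent solids): R = X / (X_r − X) = 1420 / (8460 − 1420) = 0.2017.

R ≈ 0.202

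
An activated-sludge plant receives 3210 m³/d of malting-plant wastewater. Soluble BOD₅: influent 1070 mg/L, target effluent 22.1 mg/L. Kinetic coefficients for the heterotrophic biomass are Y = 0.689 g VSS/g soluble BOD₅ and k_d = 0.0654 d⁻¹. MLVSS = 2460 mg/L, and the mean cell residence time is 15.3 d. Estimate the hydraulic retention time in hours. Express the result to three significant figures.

τ ≈ 53.9 h

Steady-state biomass mass balance: V·X·(1 + k_d·θ_c) = Y·Q·(S₀ − S)·θ_c, so V = 0.689 × 3210 × (1070 − 22.1) × 15.3 / [2460 × (1 + 0.0654 × 15.3)] = 3.55×10^7 / 4922 = 7205 m³.
τ = V/Q = 7205/3210 = 2.245 d, or 53.87 h.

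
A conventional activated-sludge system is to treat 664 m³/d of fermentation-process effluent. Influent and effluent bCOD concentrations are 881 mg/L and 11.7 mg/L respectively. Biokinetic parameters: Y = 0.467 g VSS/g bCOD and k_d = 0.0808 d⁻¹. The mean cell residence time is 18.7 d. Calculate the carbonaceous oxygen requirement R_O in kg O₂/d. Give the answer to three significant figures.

R_O ≈ 425 kg O₂/d

Y_obs = Y / (1 + k_d θ_c) = 0.467 / (1 + 0.0808 × 18.7) = 0.467 / 2.511 = 0.1860.
Substrate removed = Q·(S₀ − S) = 664 m³/d × (881 − 11.7) g/m³ = 5.77×10^5 g/d = 577.2 kg/d.
Net sludge production P_X = 0.1860 × 577.2 = 107.4 kg VSS/d.
R_O = Q·(S₀ − S) − 1.42·P_X = 577.2 − 1.42 × 107.4 = 424.8 kg O₂/d.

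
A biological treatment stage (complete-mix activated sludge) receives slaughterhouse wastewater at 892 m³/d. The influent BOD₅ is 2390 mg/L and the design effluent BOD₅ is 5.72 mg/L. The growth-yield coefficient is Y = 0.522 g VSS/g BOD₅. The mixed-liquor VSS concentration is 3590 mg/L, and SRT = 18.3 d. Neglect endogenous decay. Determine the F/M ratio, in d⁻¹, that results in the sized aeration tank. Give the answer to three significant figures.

F/M ≈ 0.105 d⁻¹

Biomass mass balance (decay neglected): V·X = Y·Q·(S₀ − S)·θ_c, so V = 0.522 × 892 × (2390 − 5.72) × 18.3 / 3590 = 5659 m³.
Food-to-microorganism ratio F/M = Q S₀ / (V X) = 892 × 2390 / (5659 × 3590) = 0.1049 d⁻¹.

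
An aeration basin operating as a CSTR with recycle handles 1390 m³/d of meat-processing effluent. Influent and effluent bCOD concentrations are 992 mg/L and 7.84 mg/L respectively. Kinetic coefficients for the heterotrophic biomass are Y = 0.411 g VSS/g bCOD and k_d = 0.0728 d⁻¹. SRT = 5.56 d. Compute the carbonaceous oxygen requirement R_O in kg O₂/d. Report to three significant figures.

R_O ≈ 800 kg O₂/d

Correct the yield for decay: Y_obs = Y/(1 + k_d θ_c) = 0.411 / (1 + 0.0728 × 5.56) = 0.411 / 1.405 = 0.2926.
Q·(S₀ − S) = 1390 × (992 − 7.84) × 10⁻³ = 1368 kg/d removed.
Biomass synthesised: P_X = Y_obs × 1368 = 400.2 kg VSS/d.
Carbonaceous O₂ demand = substrate oxidised − cell-mass equivalent = 1368 − 1.42 × 400.2 = 799.6 kg O₂/d.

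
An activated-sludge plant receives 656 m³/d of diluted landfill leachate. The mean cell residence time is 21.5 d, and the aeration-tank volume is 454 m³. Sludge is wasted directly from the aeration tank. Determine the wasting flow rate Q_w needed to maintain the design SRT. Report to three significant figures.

Q_w ≈ 21.1 m³/d

Wasting from the aeration tank: Q_w = V / θ_c = 454.0 / 21.5 = 21.12 m³/d.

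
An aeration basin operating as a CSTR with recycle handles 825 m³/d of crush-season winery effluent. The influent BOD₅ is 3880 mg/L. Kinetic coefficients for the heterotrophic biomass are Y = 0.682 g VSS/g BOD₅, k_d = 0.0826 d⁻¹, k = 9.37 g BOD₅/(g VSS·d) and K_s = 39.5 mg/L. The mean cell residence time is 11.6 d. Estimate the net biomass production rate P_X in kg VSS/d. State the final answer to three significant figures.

For a completely mixed reactor with recycle the Lawrence–McCarty relation gives S = K_s·(1 + k_d·θ_c) / [θ_c·(Y·k − k_d) − 1] = 39.5 × (1 + 0.0826 × 11.6) / [11.6 × (0.682 × 9.37 − 0.0826) − 1] = 77.35 / 72.17 = 1.072 mg/L.
Observed yield with endogenous decay: Y_obs = Y / (1 + k_d·θ_c) = 0.682 / (1 + 0.0826 × 11.6) = 0.682 / 1.958 = 0.3483 g VSS/g BOD₅.
ΔS = 3880 − 1.07 = 3879 mg/L, so the substrate removal rate is 825 × 3879/1000 = 3200 kg BOD₅/d.
P_X = Y_obs · Q(S₀ − S) = 0.3483 × 3200 = 1115 kg VSS/d.

P_X ≈ 1110 kg VSS/d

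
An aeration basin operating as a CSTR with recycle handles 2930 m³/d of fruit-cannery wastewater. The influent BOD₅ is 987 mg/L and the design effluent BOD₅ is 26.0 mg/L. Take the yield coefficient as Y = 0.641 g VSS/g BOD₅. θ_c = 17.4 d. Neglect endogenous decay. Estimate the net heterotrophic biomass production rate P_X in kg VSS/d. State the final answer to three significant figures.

P_X ≈ 1800 kg VSS/d

No decay correction is needed, so Y_obs = Y = 0.641.
Mass of BOD₅ removed per day: Q(S₀ − S) = 2930 × 961.0 g/m³ = 2816 kg/d.
So the net sludge growth is P_X = 0.6410 × 2816 = 1805 kg VSS/d.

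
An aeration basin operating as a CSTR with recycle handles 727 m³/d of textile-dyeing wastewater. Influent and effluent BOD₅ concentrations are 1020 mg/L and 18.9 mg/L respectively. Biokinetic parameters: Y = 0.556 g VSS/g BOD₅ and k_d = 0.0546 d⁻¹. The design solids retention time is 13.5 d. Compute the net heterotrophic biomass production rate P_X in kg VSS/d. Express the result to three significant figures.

P_X ≈ 233 kg VSS/d

Correct the yield for decay: Y_obs = Y/(1 + k_d θ_c) = 0.556 / (1 + 0.0546 × 13.5) = 0.556 / 1.737 = 0.3201.
ΔS = 1020 − 18.9 = 1001 mg/L, so the substrate removal rate is 727 × 1001/1000 = 727.8 kg BOD₅/d.
P_X = Y_obs · Q(S₀ − S) = 0.3201 × 727.8 = 232.9 kg VSS/d.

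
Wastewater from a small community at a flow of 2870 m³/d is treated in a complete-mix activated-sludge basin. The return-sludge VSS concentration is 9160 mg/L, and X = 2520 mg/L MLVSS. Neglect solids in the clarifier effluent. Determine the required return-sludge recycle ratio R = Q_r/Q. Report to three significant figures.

Mass balance around the secondary clarifier (neglecting effluent solids): R = X / (X_r − X) = 2520 / (9160 − 2520) = 0.3795.

R ≈ 0.380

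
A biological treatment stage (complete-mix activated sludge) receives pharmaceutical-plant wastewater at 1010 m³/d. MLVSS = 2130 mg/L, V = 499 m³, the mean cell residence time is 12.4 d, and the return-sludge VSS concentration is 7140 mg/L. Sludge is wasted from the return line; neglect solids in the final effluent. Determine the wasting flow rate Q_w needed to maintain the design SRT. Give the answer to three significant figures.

θ_c = V·X/(Q_w·X_r) when wasting from the recycle, so Q_w = V·X/(θ_c·X_r) = 499.0 × 2130 / (12.4 × 7140) = 12.00 m³/d.

Q_w ≈ 12.0 m³/d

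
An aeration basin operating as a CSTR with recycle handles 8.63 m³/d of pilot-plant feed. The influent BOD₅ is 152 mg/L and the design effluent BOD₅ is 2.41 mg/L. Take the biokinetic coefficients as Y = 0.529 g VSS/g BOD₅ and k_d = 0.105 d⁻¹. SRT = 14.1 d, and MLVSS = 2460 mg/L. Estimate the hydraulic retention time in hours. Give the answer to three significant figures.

τ ≈ 4.39 h

Steady-state biomass mass balance: V·X·(1 + k_d·θ_c) = Y·Q·(S₀ − S)·θ_c, so V = 0.529 × 8.63 × (152 − 2.41) × 14.1 / [2460 × (1 + 0.105 × 14.1)] = 9.63×10^3 / 6102 = 1.578 m³.
HRT = V/Q = 1.578 m³ / 8.63 m³·d⁻¹ = 0.1829 d × 24 = 4.388 h.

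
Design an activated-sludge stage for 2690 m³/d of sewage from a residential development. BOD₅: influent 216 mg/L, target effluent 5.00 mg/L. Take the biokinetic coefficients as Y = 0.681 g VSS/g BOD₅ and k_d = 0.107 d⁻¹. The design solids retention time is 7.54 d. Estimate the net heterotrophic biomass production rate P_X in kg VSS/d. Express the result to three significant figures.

P_X ≈ 214 kg VSS/d

Correct the yield for decay: Y_obs = Y/(1 + k_d θ_c) = 0.681 / (1 + 0.107 × 7.54) = 0.681 / 1.807 = 0.3769.
ΔS = 216 − 5.00 = 211.0 mg/L, so the substrate removal rate is 2690 × 211.0/1000 = 567.6 kg BOD₅/d.
Biomass produced: P_X = Y_obs·Q·ΔS = 0.3769 × 567.6 ≈ 213.9 kg VSS/d.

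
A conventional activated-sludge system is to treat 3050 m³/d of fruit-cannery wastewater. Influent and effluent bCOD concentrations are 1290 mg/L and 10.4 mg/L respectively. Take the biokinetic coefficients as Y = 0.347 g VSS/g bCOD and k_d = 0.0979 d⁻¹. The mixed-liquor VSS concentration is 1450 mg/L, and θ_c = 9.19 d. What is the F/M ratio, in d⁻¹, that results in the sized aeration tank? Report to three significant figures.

Rearranging the biomass balance for a CMAS with decay, V = Y·Q·ΔS·θ_c / [X·(1+k_d θ_c)] = 0.347 × 3050 × (1290 − 10.4) × 9.19 / [1450 × (1 + 0.0979 × 9.19)] = 1.24×10^7 / 2755 = 4518 m³.
F/M = Q·S₀ / (V·X) = 3050 × 1290 / (4518 × 1450) = 0.6006 g bCOD·(g VSS·d)⁻¹.

F/M ≈ 0.601 d⁻¹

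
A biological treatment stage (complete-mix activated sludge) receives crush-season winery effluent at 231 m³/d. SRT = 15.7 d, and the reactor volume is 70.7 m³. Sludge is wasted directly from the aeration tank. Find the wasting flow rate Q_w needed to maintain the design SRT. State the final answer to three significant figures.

Q_w ≈ 4.50 m³/d

With mixed-liquor wasting, θ_c = V/Q_w, so Q_w = V/θ_c = 70.70/15.7 = 4.503 m³/d.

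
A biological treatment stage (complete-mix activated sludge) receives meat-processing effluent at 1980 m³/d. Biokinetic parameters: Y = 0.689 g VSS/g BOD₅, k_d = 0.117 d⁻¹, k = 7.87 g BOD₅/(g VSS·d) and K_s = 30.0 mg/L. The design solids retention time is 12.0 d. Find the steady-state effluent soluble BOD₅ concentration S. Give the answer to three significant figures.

S ≈ 1.15 mg/L

From the Monod/SRT balance for a CMAS, S = K_s·(1+k_d θ_c)/[θ_c·(Y k − k_d) − 1] = 30.0 × (1 + 0.117 × 12.0) / [12.0 × (0.689 × 7.87 − 0.117) − 1] = 72.12 / 62.67 = 1.151 mg/L.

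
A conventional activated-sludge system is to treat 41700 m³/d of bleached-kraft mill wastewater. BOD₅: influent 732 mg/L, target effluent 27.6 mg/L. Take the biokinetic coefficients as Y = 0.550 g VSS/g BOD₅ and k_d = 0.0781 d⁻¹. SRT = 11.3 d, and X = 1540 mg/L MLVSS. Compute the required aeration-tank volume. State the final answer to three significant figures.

V ≈ 63000 m³

From the SRT design equation V = Y Q (S₀−S) θ_c / [X (1 + k_d θ_c)] = 0.550 × 41700 × (732 − 27.6) × 11.3 / [1540 × (1 + 0.0781 × 11.3)] = 1.83×10^8 / 2899 = 62970 m³.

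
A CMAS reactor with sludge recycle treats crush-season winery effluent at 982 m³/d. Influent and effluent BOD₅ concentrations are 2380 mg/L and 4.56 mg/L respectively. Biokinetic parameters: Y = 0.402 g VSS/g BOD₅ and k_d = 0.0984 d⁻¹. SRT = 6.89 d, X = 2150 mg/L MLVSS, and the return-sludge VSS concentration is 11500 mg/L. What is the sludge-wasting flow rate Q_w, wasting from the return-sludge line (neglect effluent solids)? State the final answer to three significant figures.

Steady-state biomass mass balance: V·X·(1 + k_d·θ_c) = Y·Q·(S₀ − S)·θ_c, so V = 0.402 × 982 × (2380 − 4.56) × 6.89 / [2150 × (1 + 0.0984 × 6.89)] = 6.46×10^6 / 3608 = 1791 m³.
Wasting from the return line (neglecting effluent solids): Q_w = V·X / (θ_c·X_r) = 1791 × 2150 / (6.89 × 11500) = 48.60 m³/d.

Q_w ≈ 48.6 m³/d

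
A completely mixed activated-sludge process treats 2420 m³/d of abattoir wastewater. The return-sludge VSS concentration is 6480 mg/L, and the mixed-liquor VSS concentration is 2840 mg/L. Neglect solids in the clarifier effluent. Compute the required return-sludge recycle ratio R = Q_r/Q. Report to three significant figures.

R ≈ 0.780

Solids balance on the clarifier gives (1+R)X = R·X_r, so R = X/(X_r − X) = 2840 / (6480 − 2840) = 0.7802.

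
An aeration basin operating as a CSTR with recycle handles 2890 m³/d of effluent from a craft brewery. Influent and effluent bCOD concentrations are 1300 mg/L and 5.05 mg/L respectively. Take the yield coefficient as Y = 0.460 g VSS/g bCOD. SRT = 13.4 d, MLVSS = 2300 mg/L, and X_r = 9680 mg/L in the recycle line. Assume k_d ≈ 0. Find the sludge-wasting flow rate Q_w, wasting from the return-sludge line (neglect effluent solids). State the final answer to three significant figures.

Q_w ≈ 178 m³/d

V·X = Y·Q·ΔS·θ_c gives V = 0.460 × 2890 × (1300 − 5.05) × 13.4 / 2300 = 10030 m³.
Wasting from the return line (neglecting effluent solids): Q_w = V·X / (θ_c·X_r) = 10030 × 2300 / (13.4 × 9680) = 177.8 m³/d.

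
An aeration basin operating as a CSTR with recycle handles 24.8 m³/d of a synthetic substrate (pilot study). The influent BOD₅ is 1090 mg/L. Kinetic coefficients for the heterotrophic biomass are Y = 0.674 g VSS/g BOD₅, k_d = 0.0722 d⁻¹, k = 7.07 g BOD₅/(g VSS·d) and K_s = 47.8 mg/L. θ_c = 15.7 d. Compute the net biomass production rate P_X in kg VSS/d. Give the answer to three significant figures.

P_X ≈ 8.53 kg VSS/d

Effluent substrate depends only on kinetics and SRT: S = K_s(1 + k_d θ_c) / [θ_c(Yk − k_d) − 1] = 47.8 × (1 + 0.0722 × 15.7) / [15.7 × (0.674 × 7.07 − 0.0722) − 1] = 102.0 / 72.68 = 1.403 mg/L.
The observed yield is Y_obs = Y/(1 + k_d·θ_c) = 0.674 / (1 + 0.0722 × 15.7) = 0.674 / 2.134 = 0.3159 g VSS per g BOD₅ removed.
Mass of BOD₅ removed per day: Q(S₀ − S) = 24.8 × 1089 g/m³ = 27.00 kg/d.
Biomass produced: P_X = Y_obs·Q·ΔS = 0.3159 × 27.00 ≈ 8.529 kg VSS/d.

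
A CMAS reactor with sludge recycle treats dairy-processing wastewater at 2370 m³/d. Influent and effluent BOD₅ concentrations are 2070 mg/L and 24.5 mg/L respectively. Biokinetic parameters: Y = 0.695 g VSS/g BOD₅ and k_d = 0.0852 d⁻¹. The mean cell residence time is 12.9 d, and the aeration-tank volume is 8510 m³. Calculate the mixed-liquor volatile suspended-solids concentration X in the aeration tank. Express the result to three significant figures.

Solving the biomass balance for X: X = Y Q (S₀−S) θ_c / [V (1+k_d θ_c)] = 0.695 × 2370 × (2070 − 24.5) × 12.9 / [8510 × (1 + 0.0852 × 12.9)] = 2433 mg/L.

X ≈ 2430 mg/L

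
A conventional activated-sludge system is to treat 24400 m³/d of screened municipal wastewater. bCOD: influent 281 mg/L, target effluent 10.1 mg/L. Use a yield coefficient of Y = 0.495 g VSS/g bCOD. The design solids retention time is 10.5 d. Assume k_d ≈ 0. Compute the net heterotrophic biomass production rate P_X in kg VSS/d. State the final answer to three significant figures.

P_X ≈ 3270 kg VSS/d

No decay correction is needed, so Y_obs = Y = 0.495.
Substrate removed = Q·(S₀ − S) = 24400 m³/d × (281 − 10.1) g/m³ = 6.61×10^6 g/d = 6610 kg/d.
So the net sludge growth is P_X = 0.4950 × 6610 = 3272 kg VSS/d.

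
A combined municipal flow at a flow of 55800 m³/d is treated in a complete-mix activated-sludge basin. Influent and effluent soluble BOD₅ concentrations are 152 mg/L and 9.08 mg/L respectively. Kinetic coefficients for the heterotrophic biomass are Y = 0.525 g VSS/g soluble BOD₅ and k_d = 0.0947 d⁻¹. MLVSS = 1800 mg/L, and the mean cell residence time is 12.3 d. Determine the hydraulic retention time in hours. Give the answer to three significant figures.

From the SRT design equation V = Y Q (S₀−S) θ_c / [X (1 + k_d θ_c)] = 0.525 × 55800 × (152 − 9.08) × 12.3 / [1800 × (1 + 0.0947 × 12.3)] = 5.15×10^7 / 3897 = 13216 m³.
HRT = V/Q = 13216 m³ / 55800 m³·d⁻¹ = 0.2368 d × 24 = 5.684 h.

τ ≈ 5.68 h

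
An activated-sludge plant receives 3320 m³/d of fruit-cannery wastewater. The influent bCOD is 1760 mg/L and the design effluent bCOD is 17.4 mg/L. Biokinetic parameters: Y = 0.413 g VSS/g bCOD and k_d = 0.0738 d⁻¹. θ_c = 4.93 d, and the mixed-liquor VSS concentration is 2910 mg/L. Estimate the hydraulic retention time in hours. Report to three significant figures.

τ ≈ 21.5 h

Rearranging the biomass balance for a CMAS with decay, V = Y·Q·ΔS·θ_c / [X·(1+k_d θ_c)] = 0.413 × 3320 × (1760 − 17.4) × 4.93 / [2910 × (1 + 0.0738 × 4.93)] = 1.18×10^7 / 3969 = 2968 m³.
HRT = V/Q = 2968 m³ / 3320 m³·d⁻¹ = 0.8940 d × 24 = 21.46 h.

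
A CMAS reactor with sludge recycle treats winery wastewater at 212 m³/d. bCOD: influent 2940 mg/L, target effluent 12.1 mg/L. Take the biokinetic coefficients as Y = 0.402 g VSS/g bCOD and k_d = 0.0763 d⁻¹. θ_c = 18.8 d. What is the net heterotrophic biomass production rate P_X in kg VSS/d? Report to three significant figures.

Correct the yield for decay: Y_obs = Y/(1 + k_d θ_c) = 0.402 / (1 + 0.0763 × 18.8) = 0.402 / 2.434 = 0.1651.
Substrate removed = Q·(S₀ − S) = 212 m³/d × (2940 − 12.1) g/m³ = 6.21×10^5 g/d = 620.7 kg/d.
Net biomass production P_X = Y_obs × Q·(S₀ − S) = 0.1651 × 620.7 = 102.5 kg VSS/d.

P_X ≈ 102 kg VSS/d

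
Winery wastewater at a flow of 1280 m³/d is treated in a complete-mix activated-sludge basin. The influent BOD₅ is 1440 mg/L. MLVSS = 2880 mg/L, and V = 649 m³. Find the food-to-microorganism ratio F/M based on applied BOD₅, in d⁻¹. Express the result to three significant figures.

F/M ≈ 0.986 d⁻¹

Food-to-microorganism ratio F/M = Q S₀ / (V X) = 1280 × 1440 / (649.0 × 2880) = 0.9861 d⁻¹.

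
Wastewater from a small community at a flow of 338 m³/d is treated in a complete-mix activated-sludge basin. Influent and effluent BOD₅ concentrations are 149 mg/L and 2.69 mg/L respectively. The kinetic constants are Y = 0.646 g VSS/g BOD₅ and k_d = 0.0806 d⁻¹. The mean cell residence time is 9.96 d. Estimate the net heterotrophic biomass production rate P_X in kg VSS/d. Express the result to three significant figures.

Correct the yield for decay: Y_obs = Y/(1 + k_d θ_c) = 0.646 / (1 + 0.0806 × 9.96) = 0.646 / 1.803 = 0.3583.
ΔS = 149 − 2.69 = 146.3 mg/L, so the substrate removal rate is 338 × 146.3/1000 = 49.45 kg BOD₅/d.
P_X = Y_obs · Q(S₀ − S) = 0.3583 × 49.45 = 17.72 kg VSS/d.

P_X ≈ 17.7 kg VSS/d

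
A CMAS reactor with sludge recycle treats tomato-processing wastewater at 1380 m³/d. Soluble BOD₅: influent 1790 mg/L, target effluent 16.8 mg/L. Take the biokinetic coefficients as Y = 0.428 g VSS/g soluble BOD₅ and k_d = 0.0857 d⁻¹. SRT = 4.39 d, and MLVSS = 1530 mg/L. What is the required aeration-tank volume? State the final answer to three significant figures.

V ≈ 2180 m³

From the SRT design equation V = Y Q (S₀−S) θ_c / [X (1 + k_d θ_c)] = 0.428 × 1380 × (1790 − 16.8) × 4.39 / [1530 × (1 + 0.0857 × 4.39)] = 4.6×10^6 / 2106 = 2184 m³.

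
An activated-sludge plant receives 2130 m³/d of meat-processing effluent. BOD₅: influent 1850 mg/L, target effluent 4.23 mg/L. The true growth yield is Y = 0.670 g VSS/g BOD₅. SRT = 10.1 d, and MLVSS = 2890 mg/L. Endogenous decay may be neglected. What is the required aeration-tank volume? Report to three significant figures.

V ≈ 9210 m³

V·X = Y·Q·ΔS·θ_c gives V = 0.670 × 2130 × (1850 − 4.23) × 10.1 / 2890 = 9206 m³.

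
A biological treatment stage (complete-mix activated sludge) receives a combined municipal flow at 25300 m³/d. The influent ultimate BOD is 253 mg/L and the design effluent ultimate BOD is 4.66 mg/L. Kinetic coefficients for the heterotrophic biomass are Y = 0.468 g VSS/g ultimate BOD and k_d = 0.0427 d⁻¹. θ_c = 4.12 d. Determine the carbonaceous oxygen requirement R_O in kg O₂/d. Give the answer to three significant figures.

Observed yield with endogenous decay: Y_obs = Y / (1 + k_d·θ_c) = 0.468 / (1 + 0.0427 × 4.12) = 0.468 / 1.176 = 0.3980 g VSS/g ultimate BOD.
Q·(S₀ − S) = 25300 × (253 − 4.66) × 10⁻³ = 6283 kg/d removed.
Net sludge production P_X = 0.3980 × 6283 = 2501 kg VSS/d.
R_O = Q·(S₀ − S) − 1.42·P_X = 6283 − 1.42 × 2501 = 2732 kg O₂/d.

R_O ≈ 2730 kg O₂/d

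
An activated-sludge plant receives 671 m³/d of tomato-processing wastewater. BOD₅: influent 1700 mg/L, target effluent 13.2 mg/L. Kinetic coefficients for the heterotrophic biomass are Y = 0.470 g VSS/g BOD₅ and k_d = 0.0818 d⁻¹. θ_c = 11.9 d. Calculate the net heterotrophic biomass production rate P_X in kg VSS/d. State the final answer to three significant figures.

Observed yield with endogenous decay: Y_obs = Y / (1 + k_d·θ_c) = 0.470 / (1 + 0.0818 × 11.9) = 0.470 / 1.973 = 0.2382 g VSS/g BOD₅.
Substrate removed = Q·(S₀ − S) = 671 m³/d × (1700 − 13.2) g/m³ = 1.13×10^6 g/d = 1132 kg/d.
So the net sludge growth is P_X = 0.2382 × 1132 = 269.6 kg VSS/d.

P_X ≈ 270 kg VSS/d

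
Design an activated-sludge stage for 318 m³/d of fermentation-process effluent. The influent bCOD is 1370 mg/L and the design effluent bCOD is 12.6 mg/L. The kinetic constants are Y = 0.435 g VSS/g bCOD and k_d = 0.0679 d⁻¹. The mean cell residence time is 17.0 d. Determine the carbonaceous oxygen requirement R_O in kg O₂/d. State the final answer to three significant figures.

Correct the yield for decay: Y_obs = Y/(1 + k_d θ_c) = 0.435 / (1 + 0.0679 × 17.0) = 0.435 / 2.154 = 0.2019.
Substrate removed = Q·(S₀ − S) = 318 m³/d × (1370 − 12.6) g/m³ = 4.32×10^5 g/d = 431.7 kg/d.
Biomass synthesised: P_X = Y_obs × 431.7 = 87.16 kg VSS/d.
R_O = Q·ΔS − 1.42 P_X = 431.7 − 123.8 = 307.9 kg O₂/d.

R_O ≈ 308 kg O₂/d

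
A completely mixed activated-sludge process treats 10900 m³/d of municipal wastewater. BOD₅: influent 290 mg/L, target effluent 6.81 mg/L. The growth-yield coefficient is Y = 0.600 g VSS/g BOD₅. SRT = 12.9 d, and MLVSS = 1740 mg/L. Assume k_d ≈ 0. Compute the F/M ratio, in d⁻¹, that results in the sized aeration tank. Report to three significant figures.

F/M ≈ 0.132 d⁻¹

Biomass mass balance (decay neglected): V·X = Y·Q·(S₀ − S)·θ_c, so V = 0.600 × 10900 × (290 − 6.81) × 12.9 / 1740 = 13731 m³.
F/M = applied load / biomass = Q·S₀/(V·X) = 10900 × 290 / (13731 × 1740) = 0.1323 d⁻¹.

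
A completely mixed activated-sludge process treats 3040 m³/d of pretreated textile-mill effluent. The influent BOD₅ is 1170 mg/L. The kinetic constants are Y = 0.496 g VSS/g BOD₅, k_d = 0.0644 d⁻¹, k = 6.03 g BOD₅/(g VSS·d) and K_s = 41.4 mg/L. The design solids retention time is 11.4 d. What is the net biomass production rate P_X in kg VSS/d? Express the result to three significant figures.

P_X ≈ 1020 kg VSS/d

For a completely mixed reactor with recycle the Lawrence–McCarty relation gives S = K_s·(1 + k_d·θ_c) / [θ_c·(Y·k − k_d) − 1] = 41.4 × (1 + 0.0644 × 11.4) / [11.4 × (0.496 × 6.03 − 0.0644) − 1] = 71.79 / 32.36 = 2.218 mg/L.
Observed yield with endogenous decay: Y_obs = Y / (1 + k_d·θ_c) = 0.496 / (1 + 0.0644 × 11.4) = 0.496 / 1.734 = 0.2860 g VSS/g BOD₅.
Substrate removed = Q·(S₀ − S) = 3040 m³/d × (1170 − 2.22) g/m³ = 3.55×10^6 g/d = 3550 kg/d.
So the net sludge growth is P_X = 0.2860 × 3550 = 1015 kg VSS/d.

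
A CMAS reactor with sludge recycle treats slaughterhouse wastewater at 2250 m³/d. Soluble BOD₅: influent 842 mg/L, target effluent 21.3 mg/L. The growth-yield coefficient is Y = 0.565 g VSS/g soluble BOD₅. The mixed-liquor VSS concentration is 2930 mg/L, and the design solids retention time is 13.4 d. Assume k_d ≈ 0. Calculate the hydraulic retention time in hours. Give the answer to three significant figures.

τ ≈ 50.9 h

V·X = Y·Q·ΔS·θ_c gives V = 0.565 × 2250 × (842 − 21.3) × 13.4 / 2930 = 4771 m³.
Hydraulic retention time τ = V/Q = 4771 / 2250 = 2.121 d = 50.90 h.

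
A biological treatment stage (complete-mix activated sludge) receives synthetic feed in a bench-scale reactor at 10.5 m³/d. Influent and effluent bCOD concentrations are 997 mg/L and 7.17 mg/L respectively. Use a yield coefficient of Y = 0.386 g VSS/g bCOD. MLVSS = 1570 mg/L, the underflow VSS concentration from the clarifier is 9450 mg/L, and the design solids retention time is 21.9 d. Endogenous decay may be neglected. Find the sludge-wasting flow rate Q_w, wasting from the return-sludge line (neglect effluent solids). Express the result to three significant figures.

With k_d = 0 the design equation reduces to V = Y Q (S₀−S) θ_c / X = 0.386 × 10.5 × (997 − 7.17) × 21.9 / 1570 = 55.96 m³.
θ_c = V·X/(Q_w·X_r) when wasting from the recycle, so Q_w = V·X/(θ_c·X_r) = 55.96 × 1570 / (21.9 × 9450) = 0.4245 m³/d.

Q_w ≈ 0.425 m³/d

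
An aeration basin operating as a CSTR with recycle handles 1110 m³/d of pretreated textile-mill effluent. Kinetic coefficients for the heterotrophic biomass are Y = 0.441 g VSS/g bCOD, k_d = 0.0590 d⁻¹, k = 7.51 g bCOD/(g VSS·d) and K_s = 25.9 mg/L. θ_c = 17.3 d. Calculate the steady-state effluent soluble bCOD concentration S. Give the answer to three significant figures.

S ≈ 0.947 mg/L

From the Monod/SRT balance for a CMAS, S = K_s·(1+k_d θ_c)/[θ_c·(Y k − k_d) − 1] = 25.9 × (1 + 0.0590 × 17.3) / [17.3 × (0.441 × 7.51 − 0.0590) − 1] = 52.34 / 55.28 = 0.9468 mg/L.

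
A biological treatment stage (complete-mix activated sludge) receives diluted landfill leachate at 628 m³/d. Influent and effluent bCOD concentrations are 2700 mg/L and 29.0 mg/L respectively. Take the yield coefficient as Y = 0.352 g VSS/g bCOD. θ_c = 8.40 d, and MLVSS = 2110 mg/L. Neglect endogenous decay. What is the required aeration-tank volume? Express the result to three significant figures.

With k_d = 0 the design equation reduces to V = Y Q (S₀−S) θ_c / X = 0.352 × 628 × (2700 − 29.0) × 8.40 / 2110 = 2351 m³.

V ≈ 2350 m³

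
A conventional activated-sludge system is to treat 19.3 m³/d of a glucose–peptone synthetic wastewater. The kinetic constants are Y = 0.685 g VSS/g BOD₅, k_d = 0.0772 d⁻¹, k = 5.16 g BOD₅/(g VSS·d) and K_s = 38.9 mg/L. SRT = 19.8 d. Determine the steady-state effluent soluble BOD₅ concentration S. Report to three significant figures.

From the Monod/SRT balance for a CMAS, S = K_s·(1+k_d θ_c)/[θ_c·(Y k − k_d) − 1] = 38.9 × (1 + 0.0772 × 19.8) / [19.8 × (0.685 × 5.16 − 0.0772) − 1] = 98.36 / 67.46 = 1.458 mg/L.

S ≈ 1.46 mg/L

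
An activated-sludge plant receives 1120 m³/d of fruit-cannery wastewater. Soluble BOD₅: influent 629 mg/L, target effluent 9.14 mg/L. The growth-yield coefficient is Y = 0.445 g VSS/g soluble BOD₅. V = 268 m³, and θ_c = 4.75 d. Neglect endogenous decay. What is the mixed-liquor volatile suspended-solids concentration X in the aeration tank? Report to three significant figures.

Without decay, X = Y Q (S₀−S) θ_c / V = 0.445 × 1120 × (629 − 9.14) × 4.75 / 268 = 5476 mg/L.

X ≈ 5480 mg/L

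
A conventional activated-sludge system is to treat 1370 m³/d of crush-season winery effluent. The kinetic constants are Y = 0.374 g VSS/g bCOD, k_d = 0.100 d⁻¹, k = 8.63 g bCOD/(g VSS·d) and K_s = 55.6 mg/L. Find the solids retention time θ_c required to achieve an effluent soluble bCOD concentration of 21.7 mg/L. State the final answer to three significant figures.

θ_c ≈ 1.24 d

Specific growth rate at S = 21.7 mg/L: μ = YkS/(K_s+S) = 0.374·8.63·21.7/(55.6+21.7) = 0.9061 d⁻¹.
Then 1/θ_c = μ − k_d = 0.9061 − 0.100 = 0.8061 d⁻¹, giving θ_c = 1.241 d.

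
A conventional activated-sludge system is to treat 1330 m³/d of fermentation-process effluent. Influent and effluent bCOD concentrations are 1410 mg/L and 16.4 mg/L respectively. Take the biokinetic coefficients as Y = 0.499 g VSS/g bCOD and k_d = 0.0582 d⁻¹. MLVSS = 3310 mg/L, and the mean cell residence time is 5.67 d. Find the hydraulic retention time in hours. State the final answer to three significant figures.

Rearranging the biomass balance for a CMAS with decay, V = Y·Q·ΔS·θ_c / [X·(1+k_d θ_c)] = 0.499 × 1330 × (1410 − 16.4) × 5.67 / [3310 × (1 + 0.0582 × 5.67)] = 5.24×10^6 / 4402 = 1191 m³.
HRT = V/Q = 1191 m³ / 1330 m³·d⁻¹ = 0.8957 d × 24 = 21.50 h.

τ ≈ 21.5 h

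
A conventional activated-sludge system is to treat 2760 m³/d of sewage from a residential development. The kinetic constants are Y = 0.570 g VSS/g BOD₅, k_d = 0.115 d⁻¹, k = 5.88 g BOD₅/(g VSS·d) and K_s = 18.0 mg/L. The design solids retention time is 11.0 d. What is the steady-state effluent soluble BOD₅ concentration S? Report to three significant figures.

For a completely mixed reactor with recycle the Lawrence–McCarty relation gives S = K_s·(1 + k_d·θ_c) / [θ_c·(Y·k − k_d) − 1] = 18.0 × (1 + 0.115 × 11.0) / [11.0 × (0.570 × 5.88 − 0.115) − 1] = 40.77 / 34.60 = 1.178 mg/L.

S ≈ 1.18 mg/L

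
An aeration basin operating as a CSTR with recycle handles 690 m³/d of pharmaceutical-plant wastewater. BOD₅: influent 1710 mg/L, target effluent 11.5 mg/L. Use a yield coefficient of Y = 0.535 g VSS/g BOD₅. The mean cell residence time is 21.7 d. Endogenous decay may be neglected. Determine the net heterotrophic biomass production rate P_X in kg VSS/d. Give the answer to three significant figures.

P_X ≈ 627 kg VSS/d

With endogenous decay neglected, the observed yield equals the true yield: Y_obs = Y = 0.535 g VSS/g BOD₅.
Mass of BOD₅ removed per day: Q(S₀ − S) = 690 × 1698 g/m³ = 1172 kg/d.
Biomass produced: P_X = Y_obs·Q·ΔS = 0.5350 × 1172 ≈ 627.0 kg VSS/d.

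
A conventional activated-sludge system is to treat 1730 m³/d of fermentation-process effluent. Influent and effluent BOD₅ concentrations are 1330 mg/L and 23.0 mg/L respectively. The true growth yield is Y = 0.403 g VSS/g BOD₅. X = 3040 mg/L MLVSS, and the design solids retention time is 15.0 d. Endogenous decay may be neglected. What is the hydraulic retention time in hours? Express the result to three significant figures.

With k_d = 0 the design equation reduces to V = Y Q (S₀−S) θ_c / X = 0.403 × 1730 × (1330 − 23.0) × 15.0 / 3040 = 4496 m³.
τ = V/Q = 4496/1730 = 2.599 d, or 62.37 h.

τ ≈ 62.4 h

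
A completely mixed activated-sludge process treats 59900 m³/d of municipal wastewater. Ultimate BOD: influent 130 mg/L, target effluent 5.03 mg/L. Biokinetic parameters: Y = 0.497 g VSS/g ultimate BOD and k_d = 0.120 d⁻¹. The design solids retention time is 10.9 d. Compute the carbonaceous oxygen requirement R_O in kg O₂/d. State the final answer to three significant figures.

Correct the yield for decay: Y_obs = Y/(1 + k_d θ_c) = 0.497 / (1 + 0.120 × 10.9) = 0.497 / 2.308 = 0.2153.
Mass of ultimate BOD removed per day: Q(S₀ − S) = 59900 × 125.0 g/m³ = 7486 kg/d.
P_X = Y_obs·Q·(S₀ − S) = 0.2153 × 7486 = 1612 kg VSS/d.
R_O = Q·(S₀ − S) − 1.42·P_X = 7486 − 1.42 × 1612 = 5197 kg O₂/d.

R_O ≈ 5200 kg O₂/d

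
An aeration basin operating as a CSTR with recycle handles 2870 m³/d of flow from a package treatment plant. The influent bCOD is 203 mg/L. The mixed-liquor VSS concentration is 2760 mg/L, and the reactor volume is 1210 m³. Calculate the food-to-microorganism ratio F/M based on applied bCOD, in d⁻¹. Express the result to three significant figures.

F/M ≈ 0.174 d⁻¹

Food-to-microorganism ratio F/M = Q S₀ / (V X) = 2870 × 203 / (1210 × 2760) = 0.1745 d⁻¹.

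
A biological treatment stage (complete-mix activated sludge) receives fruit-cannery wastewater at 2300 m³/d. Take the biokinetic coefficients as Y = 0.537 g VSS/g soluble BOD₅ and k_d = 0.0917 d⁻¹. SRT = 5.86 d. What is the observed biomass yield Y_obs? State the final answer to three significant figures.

Y_obs ≈ 0.349 g VSS/g soluble BOD₅

Observed yield with endogenous decay: Y_obs = Y / (1 + k_d·θ_c) = 0.537 / (1 + 0.0917 × 5.86) = 0.537 / 1.537 = 0.3493 g VSS/g soluble BOD₅.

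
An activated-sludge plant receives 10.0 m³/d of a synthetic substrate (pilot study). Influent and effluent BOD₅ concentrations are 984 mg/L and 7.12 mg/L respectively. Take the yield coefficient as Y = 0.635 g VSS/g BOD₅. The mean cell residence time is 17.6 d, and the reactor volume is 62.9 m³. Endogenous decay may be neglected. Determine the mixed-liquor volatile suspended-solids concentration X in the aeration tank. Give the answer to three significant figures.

X ≈ 1740 mg/L

From V·X = Y·Q·(S₀ − S)·θ_c (decay neglected): X = 0.635 × 10.0 × (984 − 7.12) × 17.6 / 62.9 = 1736 mg/L.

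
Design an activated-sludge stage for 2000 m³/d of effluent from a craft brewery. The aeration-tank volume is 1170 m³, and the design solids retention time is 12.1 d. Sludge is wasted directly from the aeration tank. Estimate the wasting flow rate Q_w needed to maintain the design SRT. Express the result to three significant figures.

Q_w ≈ 96.7 m³/d

For wasting at MLVSS concentration, Q_w = V/θ_c = 1170/12.1 = 96.69 m³/d.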